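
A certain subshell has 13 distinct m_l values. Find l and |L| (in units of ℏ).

2l + 1 = 13 ⇒ l = 6.
Then |L| = √(l(l+1)) ℏ = √42 ℏ.

l = 6, |L| = √42 ℏ ≈ 6.481ℏ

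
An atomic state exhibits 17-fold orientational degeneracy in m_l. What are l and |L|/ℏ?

l = 8, |L| = 6√2 ℏ ≈ 8.485ℏ

17 = 2l + 1, so l = (17−1)/2 = 8.
Then |L| = √(l(l+1)) ℏ = 6√2 ℏ.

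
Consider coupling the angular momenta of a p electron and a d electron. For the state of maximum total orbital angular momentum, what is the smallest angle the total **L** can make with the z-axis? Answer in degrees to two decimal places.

θ_min ≈ 30.00°

L runs from |1 − 2| = 1 to 1 + 2 = 3.
Allowed values: L = 1, 2, 3.
The maximum is L = 3, with |L_tot| = ℏ√(3·4) = 2√3 ℏ.
The minimum angle with z is arccos(3/√12) ≈ 30.00°.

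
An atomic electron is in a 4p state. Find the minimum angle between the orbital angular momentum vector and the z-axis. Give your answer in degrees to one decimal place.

θ_min ≈ 45.0°

4p means n = 4, l = 1.
|L| = ℏ√(l(l+1)) = √2 ℏ.
The smallest angle corresponds to the largest L_z, i.e. m_l = l = 1, giving L_z = 1ℏ.
cos θ_min = 1/√2, so θ_min ≈ 45.0°.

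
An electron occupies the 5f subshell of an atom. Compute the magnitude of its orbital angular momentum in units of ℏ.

5f means n = 5, l = 3.
|L| = ℏ√(l(l+1)) = ℏ√(3·4) = 2√3 ℏ

|L| = 2√3 ℏ ≈ 3.464ℏ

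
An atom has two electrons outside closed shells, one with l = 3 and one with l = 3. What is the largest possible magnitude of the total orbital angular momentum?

Angular momentum addition gives L = |l₁ − l₂|, …, l₁ + l₂.
L ∈ {0, 1, 2, 3, 4, 5, 6}.
The largest magnitude corresponds to L = 6: |L_tot| = ℏ√(6·7) = √42 ℏ.

|L_tot|_max = √42 ℏ ≈ 6.481ℏ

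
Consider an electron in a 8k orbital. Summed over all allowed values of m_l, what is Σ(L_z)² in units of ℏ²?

Σ(L_z)² = 280 ℏ²

For 8k, l = 7.
The allowed m_l values are -7, -6, -5, -4, -3, -2, -1, 0, 1, 2, 3, 4, 5, 6, 7.
Summing m² from −7 to 7: Σ m_l² = 280.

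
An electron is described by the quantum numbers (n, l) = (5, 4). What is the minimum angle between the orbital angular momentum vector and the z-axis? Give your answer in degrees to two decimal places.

θ_min ≈ 26.57°

|L| = √(l(l+1)) ℏ = 2√5 ℏ.
The smallest angle corresponds to the largest L_z, i.e. m_l = l = 4, giving L_z = 4ℏ.
cos θ_min = 4/√20, so θ_min ≈ 26.57°.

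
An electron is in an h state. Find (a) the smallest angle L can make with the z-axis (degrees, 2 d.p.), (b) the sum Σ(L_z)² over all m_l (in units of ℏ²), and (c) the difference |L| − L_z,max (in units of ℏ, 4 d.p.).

An h state has l = 5.
cos θ_min = 5/√30, so θ_min ≈ 24.09°.
Σ m_l² = 110, so Σ(L_z)² = 110 ℏ².
|L| − L_z,max = (√30 − 5)ℏ ≈ 0.4772ℏ.

θ_min ≈ 24.09°; Σ(L_z)² = 110 ℏ²; |L|−L_z,max ≈ 0.4772ℏ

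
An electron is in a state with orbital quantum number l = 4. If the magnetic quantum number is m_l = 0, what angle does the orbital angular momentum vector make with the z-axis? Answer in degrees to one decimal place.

θ ≈ 90.0°

|L|² = l(l+1)ℏ² = 20ℏ², so |L| = 2√5 ℏ.
L_z = m_l ℏ = 0ℏ.
cos θ = L_z/|L| = 0/√20, so θ ≈ 90.0°.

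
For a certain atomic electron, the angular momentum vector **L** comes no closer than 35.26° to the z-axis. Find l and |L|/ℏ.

l = 2, |L| = √6 ℏ ≈ 2.449ℏ

cos²θ_min = l/(l+1) = 0.6667.
Solving: l = 2.
Then |L| = ℏ√(2·3) = √6 ℏ.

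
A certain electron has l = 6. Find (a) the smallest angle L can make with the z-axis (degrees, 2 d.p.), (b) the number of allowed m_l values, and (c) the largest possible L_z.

cos θ_min = 6/√42, so θ_min ≈ 22.21°.
There are 2l+1 = 13 values of m_l.
L_z,max = lℏ = 6ℏ.

θ_min ≈ 22.21°; 13 values; L_z,max = 6ℏ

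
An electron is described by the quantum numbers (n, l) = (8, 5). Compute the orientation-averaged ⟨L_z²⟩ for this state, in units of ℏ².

m_l ∈ {-5, -4, -3, -2, -1, 0, 1, 2, 3, 4, 5}.
⟨L_z²⟩ = ℏ²·(Σ m_l²)/(2l+1) = ℏ²·110/11 = 10ℏ².

⟨L_z²⟩ = 10 ℏ²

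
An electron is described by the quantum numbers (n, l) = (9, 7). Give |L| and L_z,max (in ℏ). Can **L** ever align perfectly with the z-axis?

|L| = 2√14 ℏ ≈ 7.4833ℏ, while L_z,max = lℏ = 7ℏ.
Since |L| > L_z,max, the vector can never point exactly along z; the closest it comes is θ_min = arccos(7/√56) ≈ 20.7°.

No: L_z,max = 7ℏ < |L| = 2√14 ℏ ≈ 7.483ℏ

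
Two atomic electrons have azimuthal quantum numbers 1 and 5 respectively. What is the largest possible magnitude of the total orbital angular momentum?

|L_tot|_max = √42 ℏ ≈ 6.481ℏ

L runs from |1 − 5| = 4 to 1 + 5 = 6.
L ∈ {4, 5, 6}.
The largest magnitude corresponds to L = 6: |L_tot| = ℏ√(6·7) = √42 ℏ.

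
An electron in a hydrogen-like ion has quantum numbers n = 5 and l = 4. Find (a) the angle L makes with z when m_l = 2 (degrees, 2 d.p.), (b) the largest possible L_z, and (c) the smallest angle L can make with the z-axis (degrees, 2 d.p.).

For m_l = 2: cos θ = 2/√20, θ ≈ 63.43°.
L_z,max = lℏ = 4ℏ.
cos θ_min = 4/√20, so θ_min ≈ 26.57°.

θ(m_l=2) ≈ 63.43°; L_z,max = 4ℏ; θ_min ≈ 26.57°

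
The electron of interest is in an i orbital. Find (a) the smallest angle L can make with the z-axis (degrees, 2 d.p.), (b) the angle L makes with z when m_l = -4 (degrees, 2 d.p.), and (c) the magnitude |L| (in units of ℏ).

θ_min ≈ 22.21°; θ(m_l=-4) ≈ 128.11°; |L| = √42 ℏ ≈ 6.481ℏ

I corresponds to l = 6.
cos θ_min = 6/√42, so θ_min ≈ 22.21°.
For m_l = -4: cos θ = -4/√42, θ ≈ 128.11°.
|L| = ℏ√(6·7) = √42 ℏ ≈ 6.481ℏ.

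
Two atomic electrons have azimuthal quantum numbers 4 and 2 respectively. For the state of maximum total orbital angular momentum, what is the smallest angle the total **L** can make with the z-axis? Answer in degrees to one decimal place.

θ_min ≈ 22.2°

Angular momentum addition gives L = |l₁ − l₂|, …, l₁ + l₂.
L ∈ {2, 3, 4, 5, 6}.
The maximum is L = 6, with |L_tot| = ℏ√(6·7) = √42 ℏ.
The minimum angle with z is arccos(6/√42) ≈ 22.2°.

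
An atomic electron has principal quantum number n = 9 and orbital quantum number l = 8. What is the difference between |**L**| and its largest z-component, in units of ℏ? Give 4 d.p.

|L| = 6√2 ℏ ≈ 8.4853ℏ, while L_z,max = lℏ = 8ℏ.
The difference is (6√2 − 8)ℏ ≈ 0.4853ℏ.

|L| − L_z,max ≈ 0.4853ℏ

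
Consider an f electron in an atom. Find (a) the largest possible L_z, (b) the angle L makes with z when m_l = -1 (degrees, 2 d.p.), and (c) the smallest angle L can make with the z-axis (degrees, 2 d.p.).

L_z,max = 3ℏ; θ(m_l=-1) ≈ 106.78°; θ_min ≈ 30.00°

For an f orbital, l = 3.
L_z,max = lℏ = 3ℏ.
For m_l = -1: cos θ = -1/√12, θ ≈ 106.78°.
cos θ_min = 3/√12, so θ_min ≈ 30.00°.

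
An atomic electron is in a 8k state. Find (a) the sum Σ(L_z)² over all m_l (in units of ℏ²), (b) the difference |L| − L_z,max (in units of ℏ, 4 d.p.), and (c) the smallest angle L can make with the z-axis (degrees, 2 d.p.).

The 8k subshell has l = 7.
Σ m_l² = 280, so Σ(L_z)² = 280 ℏ².
|L| − L_z,max = (2√14 − 7)ℏ ≈ 0.4833ℏ.
cos θ_min = 7/√56, so θ_min ≈ 20.70°.

Σ(L_z)² = 280 ℏ²; |L|−L_z,max ≈ 0.4833ℏ; θ_min ≈ 20.70°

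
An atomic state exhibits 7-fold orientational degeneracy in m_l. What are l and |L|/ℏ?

l = 3, |L| = 2√3 ℏ ≈ 3.464ℏ

2l + 1 = 7 ⇒ l = 3.
|L| = ℏ√(l(l+1)) = ℏ√(3·4) = 2√3 ℏ.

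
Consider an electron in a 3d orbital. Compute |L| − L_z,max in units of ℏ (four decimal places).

|L| − L_z,max ≈ 0.4495ℏ

For 3d, l = 2.
|L| = √6 ℏ ≈ 2.4495ℏ, while L_z,max = lℏ = 2ℏ.
The difference is (√6 − 2)ℏ ≈ 0.4495ℏ.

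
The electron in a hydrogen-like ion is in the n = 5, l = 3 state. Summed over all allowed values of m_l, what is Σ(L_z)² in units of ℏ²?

m_l ∈ {-3, -2, -1, 0, 1, 2, 3}.
Summing m² from −3 to 3: Σ m_l² = 28.

Σ(L_z)² = 28 ℏ²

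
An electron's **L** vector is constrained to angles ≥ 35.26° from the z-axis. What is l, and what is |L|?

l = 2, |L| = √6 ℏ ≈ 2.449ℏ

cos²θ_min = l/(l+1) = 0.6667.
Solving: l = 2.
Then |L| = ℏ√(2·3) = √6 ℏ.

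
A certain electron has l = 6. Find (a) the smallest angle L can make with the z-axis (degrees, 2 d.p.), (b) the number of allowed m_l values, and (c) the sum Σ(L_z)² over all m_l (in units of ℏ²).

cos θ_min = 6/√42, so θ_min ≈ 22.21°.
There are 2l+1 = 13 values of m_l.
Σ m_l² = 182, so Σ(L_z)² = 182 ℏ².

θ_min ≈ 22.21°; 13 values; Σ(L_z)² = 182 ℏ²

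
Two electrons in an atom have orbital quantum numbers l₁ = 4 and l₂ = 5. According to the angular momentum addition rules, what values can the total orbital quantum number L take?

L = 1, 2, 3, 4, 5, 6, 7, 8, 9

L runs from |4 − 5| = 1 to 4 + 5 = 9.
So L can be 1, 2, 3, 4, 5, 6, 7, 8, 9.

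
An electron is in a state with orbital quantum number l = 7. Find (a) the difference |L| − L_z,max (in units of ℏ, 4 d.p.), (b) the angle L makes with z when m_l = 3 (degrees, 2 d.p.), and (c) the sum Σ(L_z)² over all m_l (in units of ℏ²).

|L| − L_z,max = (2√14 − 7)ℏ ≈ 0.4833ℏ.
For m_l = 3: cos θ = 3/√56, θ ≈ 66.37°.
Σ m_l² = 280, so Σ(L_z)² = 280 ℏ².

|L|−L_z,max ≈ 0.4833ℏ; θ(m_l=3) ≈ 66.37°; Σ(L_z)² = 280 ℏ²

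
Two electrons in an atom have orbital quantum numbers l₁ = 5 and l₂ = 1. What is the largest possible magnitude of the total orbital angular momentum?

By the triangle rule, |l₁ − l₂| ≤ L ≤ l₁ + l₂.
Allowed values: L = 4, 5, 6.
The largest magnitude corresponds to L = 6: |L_tot| = ℏ√(6·7) = √42 ℏ.

|L_tot|_max = √42 ℏ ≈ 6.481ℏ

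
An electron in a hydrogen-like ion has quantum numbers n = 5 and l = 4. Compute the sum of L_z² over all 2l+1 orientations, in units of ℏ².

Σ(L_z)² = 60 ℏ²

The allowed m_l values are -4, -3, -2, -1, 0, 1, 2, 3, 4.
Σ m_l² = 2·(1 + 4 + 9 + 16) = 60.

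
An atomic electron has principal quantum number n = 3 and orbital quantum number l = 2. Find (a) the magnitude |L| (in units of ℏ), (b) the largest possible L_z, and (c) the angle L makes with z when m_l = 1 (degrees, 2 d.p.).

|L| = √6 ℏ ≈ 2.449ℏ; L_z,max = 2ℏ; θ(m_l=1) ≈ 65.91°

|L| = ℏ√(2·3) = √6 ℏ ≈ 2.449ℏ.
L_z,max = lℏ = 2ℏ.
For m_l = 1: cos θ = 1/√6, θ ≈ 65.91°.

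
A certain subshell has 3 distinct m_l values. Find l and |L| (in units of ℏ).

l = 1, |L| = √2 ℏ ≈ 1.414ℏ

Since there are 2l+1 = 3 values of m_l, l = 1.
|L| = ℏ√(l(l+1)) = ℏ√(1·2) = √2 ℏ.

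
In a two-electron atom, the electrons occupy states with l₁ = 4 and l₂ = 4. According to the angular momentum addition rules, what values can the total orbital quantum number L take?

L = 0, 1, 2, 3, 4, 5, 6, 7, 8

By the triangle rule, |l₁ − l₂| ≤ L ≤ l₁ + l₂.
So L can be 0, 1, 2, 3, 4, 5, 6, 7, 8.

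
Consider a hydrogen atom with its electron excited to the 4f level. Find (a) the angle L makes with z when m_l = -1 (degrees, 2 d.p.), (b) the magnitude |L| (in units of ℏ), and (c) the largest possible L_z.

The 4f level has l = 3.
For m_l = -1: cos θ = -1/√12, θ ≈ 106.78°.
|L| = ℏ√(3·4) = 2√3 ℏ ≈ 3.464ℏ.
L_z,max = lℏ = 3ℏ.

θ(m_l=-1) ≈ 106.78°; |L| = 2√3 ℏ ≈ 3.464ℏ; L_z,max = 3ℏ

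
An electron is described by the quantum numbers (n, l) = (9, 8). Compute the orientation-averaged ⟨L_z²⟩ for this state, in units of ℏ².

The allowed m_l values are -8, -7, -6, -5, -4, -3, -2, -1, 0, 1, 2, 3, 4, 5, 6, 7, 8.
⟨L_z²⟩ = ℏ²·l(l+1)/3 = 24ℏ².

⟨L_z²⟩ = 24 ℏ²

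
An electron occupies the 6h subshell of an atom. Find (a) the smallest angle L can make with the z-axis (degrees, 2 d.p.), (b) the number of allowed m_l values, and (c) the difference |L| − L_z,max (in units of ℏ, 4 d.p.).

θ_min ≈ 24.09°; 11 values; |L|−L_z,max ≈ 0.4772ℏ

The 6h subshell has l = 5.
cos θ_min = 5/√30, so θ_min ≈ 24.09°.
There are 2l+1 = 11 values of m_l.
|L| − L_z,max = (√30 − 5)ℏ ≈ 0.4772ℏ.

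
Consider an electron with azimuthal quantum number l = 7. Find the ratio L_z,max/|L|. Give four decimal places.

|L| = 2√14 ℏ ≈ 7.4833ℏ, while L_z,max = lℏ = 7ℏ.
L_z,max/|L| = 7/√56 = 0.9354.

L_z,max/|L| = 0.9354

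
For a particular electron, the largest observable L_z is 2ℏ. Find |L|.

L_z,max = lℏ, so l = 2.
|L| = √(l(l+1)) ℏ = √6 ℏ.

|L| = √6 ℏ ≈ 2.449ℏ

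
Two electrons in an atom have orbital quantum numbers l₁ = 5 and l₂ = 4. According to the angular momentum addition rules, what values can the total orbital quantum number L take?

L runs from |5 − 4| = 1 to 5 + 4 = 9.
So L can be 1, 2, 3, 4, 5, 6, 7, 8, 9.

L = 1, 2, 3, 4, 5, 6, 7, 8, 9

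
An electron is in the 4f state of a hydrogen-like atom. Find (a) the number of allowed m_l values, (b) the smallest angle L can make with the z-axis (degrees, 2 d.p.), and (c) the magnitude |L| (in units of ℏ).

7 values; θ_min ≈ 30.00°; |L| = 2√3 ℏ ≈ 3.464ℏ

The 4f subshell has l = 3.
There are 2l+1 = 7 values of m_l.
cos θ_min = 3/√12, so θ_min ≈ 30.00°.
|L| = ℏ√(3·4) = 2√3 ℏ ≈ 3.464ℏ.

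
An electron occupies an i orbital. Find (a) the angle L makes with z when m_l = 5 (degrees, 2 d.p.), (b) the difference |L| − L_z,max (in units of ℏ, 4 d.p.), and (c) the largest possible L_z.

The letter i corresponds to l = 6.
For m_l = 5: cos θ = 5/√42, θ ≈ 39.51°.
|L| − L_z,max = (√42 − 6)ℏ ≈ 0.4807ℏ.
L_z,max = lℏ = 6ℏ.

θ(m_l=5) ≈ 39.51°; |L|−L_z,max ≈ 0.4807ℏ; L_z,max = 6ℏ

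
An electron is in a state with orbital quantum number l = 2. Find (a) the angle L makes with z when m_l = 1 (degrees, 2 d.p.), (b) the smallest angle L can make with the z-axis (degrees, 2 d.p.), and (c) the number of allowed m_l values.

For m_l = 1: cos θ = 1/√6, θ ≈ 65.91°.
cos θ_min = 2/√6, so θ_min ≈ 35.26°.
There are 2l+1 = 5 values of m_l.

θ(m_l=1) ≈ 65.91°; θ_min ≈ 35.26°; 5 values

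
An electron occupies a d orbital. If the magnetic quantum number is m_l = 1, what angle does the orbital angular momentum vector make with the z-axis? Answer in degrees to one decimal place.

θ ≈ 65.9°

The letter d corresponds to l = 2.
|L|² = l(l+1)ℏ² = 6ℏ², so |L| = √6 ℏ.
L_z = m_l ℏ = 1ℏ.
cos θ = L_z/|L| = 1/√6, so θ ≈ 65.9°.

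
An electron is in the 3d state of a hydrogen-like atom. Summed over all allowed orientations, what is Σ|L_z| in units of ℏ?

The 3d subshell has l = 2.
The allowed m_l values are -2, -1, 0, 1, 2.
Σ|m_l| = 2(1+2+…+2) = 6.

Σ|L_z| = 6 ℏ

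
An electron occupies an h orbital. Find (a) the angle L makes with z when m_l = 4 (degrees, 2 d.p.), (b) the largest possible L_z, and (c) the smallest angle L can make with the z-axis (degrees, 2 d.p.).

The letter h corresponds to l = 5.
For m_l = 4: cos θ = 4/√30, θ ≈ 43.09°.
L_z,max = lℏ = 5ℏ.
cos θ_min = 5/√30, so θ_min ≈ 24.09°.

θ(m_l=4) ≈ 43.09°; L_z,max = 5ℏ; θ_min ≈ 24.09°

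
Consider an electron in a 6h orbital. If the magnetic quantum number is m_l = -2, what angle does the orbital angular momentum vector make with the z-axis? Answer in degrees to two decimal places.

For 6h, l = 5.
|L|² = l(l+1)ℏ² = 30ℏ², so |L| = √30 ℏ.
L_z = m_l ℏ = −2ℏ.
cos θ = L_z/|L| = -2/√30, so θ ≈ 111.42°.

θ ≈ 111.42°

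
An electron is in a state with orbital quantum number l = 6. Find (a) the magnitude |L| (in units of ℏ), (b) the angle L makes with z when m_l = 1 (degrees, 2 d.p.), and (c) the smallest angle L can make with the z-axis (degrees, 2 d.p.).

|L| = √42 ℏ ≈ 6.481ℏ; θ(m_l=1) ≈ 81.12°; θ_min ≈ 22.21°

|L| = ℏ√(6·7) = √42 ℏ ≈ 6.481ℏ.
For m_l = 1: cos θ = 1/√42, θ ≈ 81.12°.
cos θ_min = 6/√42, so θ_min ≈ 22.21°.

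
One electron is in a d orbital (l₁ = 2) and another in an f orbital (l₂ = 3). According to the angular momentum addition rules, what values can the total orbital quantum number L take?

Angular momentum addition gives L = |l₁ − l₂|, …, l₁ + l₂.
So L can be 1, 2, 3, 4, 5.

L = 1, 2, 3, 4, 5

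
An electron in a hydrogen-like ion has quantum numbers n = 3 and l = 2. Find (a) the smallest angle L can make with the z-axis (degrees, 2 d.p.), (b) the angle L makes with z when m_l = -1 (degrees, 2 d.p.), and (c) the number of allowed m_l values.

θ_min ≈ 35.26°; θ(m_l=-1) ≈ 114.09°; 5 values

cos θ_min = 2/√6, so θ_min ≈ 35.26°.
For m_l = -1: cos θ = -1/√6, θ ≈ 114.09°.
There are 2l+1 = 5 values of m_l.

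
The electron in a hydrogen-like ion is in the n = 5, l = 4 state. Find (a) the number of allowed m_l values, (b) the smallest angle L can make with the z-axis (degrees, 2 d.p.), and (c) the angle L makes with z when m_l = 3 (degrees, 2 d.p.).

9 values; θ_min ≈ 26.57°; θ(m_l=3) ≈ 47.87°

There are 2l+1 = 9 values of m_l.
cos θ_min = 4/√20, so θ_min ≈ 26.57°.
For m_l = 3: cos θ = 3/√20, θ ≈ 47.87°.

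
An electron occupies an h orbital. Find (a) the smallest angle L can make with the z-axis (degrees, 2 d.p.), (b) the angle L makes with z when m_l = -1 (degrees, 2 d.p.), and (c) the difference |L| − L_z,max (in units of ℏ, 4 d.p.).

θ_min ≈ 24.09°; θ(m_l=-1) ≈ 100.52°; |L|−L_z,max ≈ 0.4772ℏ

For an h orbital, l = 5.
cos θ_min = 5/√30, so θ_min ≈ 24.09°.
For m_l = -1: cos θ = -1/√30, θ ≈ 100.52°.
|L| − L_z,max = (√30 − 5)ℏ ≈ 0.4772ℏ.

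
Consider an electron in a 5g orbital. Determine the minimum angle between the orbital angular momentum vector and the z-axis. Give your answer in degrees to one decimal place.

For 5g, l = 4.
|L| = √(l(l+1)) ℏ = 2√5 ℏ.
The smallest angle corresponds to the largest L_z, i.e. m_l = l = 4, giving L_z = 4ℏ.
cos θ_min = 4/√20, so θ_min ≈ 26.6°.

θ_min ≈ 26.6°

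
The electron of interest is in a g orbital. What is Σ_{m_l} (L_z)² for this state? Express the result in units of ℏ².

The letter g corresponds to l = 4.
m_l ∈ {-4, -3, -2, -1, 0, 1, 2, 3, 4}.
Σ m_l² = 2·(1 + 4 + 9 + 16) = 60.

Σ(L_z)² = 60 ℏ²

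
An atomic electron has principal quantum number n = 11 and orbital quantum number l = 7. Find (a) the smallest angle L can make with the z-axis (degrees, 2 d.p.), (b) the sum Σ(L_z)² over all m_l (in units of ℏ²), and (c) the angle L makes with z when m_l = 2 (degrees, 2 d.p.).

cos θ_min = 7/√56, so θ_min ≈ 20.70°.
Σ m_l² = 280, so Σ(L_z)² = 280 ℏ².
For m_l = 2: cos θ = 2/√56, θ ≈ 74.50°.

θ_min ≈ 20.70°; Σ(L_z)² = 280 ℏ²; θ(m_l=2) ≈ 74.50°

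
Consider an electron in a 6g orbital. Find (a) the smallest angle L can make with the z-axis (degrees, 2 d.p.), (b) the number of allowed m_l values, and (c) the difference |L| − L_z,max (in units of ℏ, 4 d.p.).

θ_min ≈ 26.57°; 9 values; |L|−L_z,max ≈ 0.4721ℏ

The 6g subshell has l = 4.
cos θ_min = 4/√20, so θ_min ≈ 26.57°.
There are 2l+1 = 9 values of m_l.
|L| − L_z,max = (2√5 − 4)ℏ ≈ 0.4721ℏ.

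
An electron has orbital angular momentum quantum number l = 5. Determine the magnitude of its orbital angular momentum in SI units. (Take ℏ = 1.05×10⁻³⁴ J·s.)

|L| = 5.75×10⁻³⁴ J·s

|L| = ℏ√(l(l+1)) = ℏ√(5·6) = √30 ℏ
Numerically, |L| = 5.477 × (1.05×10⁻³⁴ J·s) = 5.75×10⁻³⁴ J·s.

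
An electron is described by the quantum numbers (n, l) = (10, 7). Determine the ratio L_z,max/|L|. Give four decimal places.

|L| = 2√14 ℏ ≈ 7.4833ℏ, while L_z,max = lℏ = 7ℏ.
L_z,max/|L| = 7/√56 = 0.9354.

L_z,max/|L| = 0.9354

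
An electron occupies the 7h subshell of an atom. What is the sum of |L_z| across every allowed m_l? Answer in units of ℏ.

7h means n = 7, l = 5.
m_l ∈ {-5, -4, -3, -2, -1, 0, 1, 2, 3, 4, 5}.
Σ|m_l| = l(l+1) = 30.

Σ|L_z| = 30 ℏ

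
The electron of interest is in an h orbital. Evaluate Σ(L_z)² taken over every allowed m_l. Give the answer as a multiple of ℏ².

An h state has l = 5.
m_l ∈ {-5, -4, -3, -2, -1, 0, 1, 2, 3, 4, 5}.
Σ m_l² = l(l+1)(2l+1)/3 = 5·6·11/3 = 110.

Σ(L_z)² = 110 ℏ²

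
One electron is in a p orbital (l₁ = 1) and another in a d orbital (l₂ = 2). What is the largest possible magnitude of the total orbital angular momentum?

By the triangle rule, |l₁ − l₂| ≤ L ≤ l₁ + l₂.
So L can be 1, 2, 3.
The largest magnitude corresponds to L = 3: |L_tot| = ℏ√(3·4) = 2√3 ℏ.

|L_tot|_max = 2√3 ℏ ≈ 3.464ℏ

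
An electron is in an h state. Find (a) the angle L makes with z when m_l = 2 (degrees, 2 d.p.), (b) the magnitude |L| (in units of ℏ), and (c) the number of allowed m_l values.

θ(m_l=2) ≈ 68.58°; |L| = √30 ℏ ≈ 5.477ℏ; 11 values

For an h orbital, l = 5.
For m_l = 2: cos θ = 2/√30, θ ≈ 68.58°.
|L| = ℏ√(5·6) = √30 ℏ ≈ 5.477ℏ.
There are 2l+1 = 11 values of m_l.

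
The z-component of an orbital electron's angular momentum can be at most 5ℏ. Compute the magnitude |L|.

|L| = √30 ℏ ≈ 5.477ℏ

Since max m_l = l, l = 5.
Then |L| = ℏ√(5·6) = √30 ℏ.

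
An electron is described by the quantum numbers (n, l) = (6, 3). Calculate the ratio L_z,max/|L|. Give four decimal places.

L_z,max/|L| = 0.8660

|L| = 2√3 ℏ ≈ 3.4641ℏ, while L_z,max = lℏ = 3ℏ.
L_z,max/|L| = 3/√12 = 0.8660.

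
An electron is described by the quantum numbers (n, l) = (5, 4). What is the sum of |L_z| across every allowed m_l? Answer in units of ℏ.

Σ|L_z| = 20 ℏ

m_l ∈ {-4, -3, -2, -1, 0, 1, 2, 3, 4}.
Σ|m_l| = l(l+1) = 20.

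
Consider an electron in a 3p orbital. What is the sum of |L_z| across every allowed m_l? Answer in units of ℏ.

Σ|L_z| = 2 ℏ

For 3p, l = 1.
m_l runs from −1 to 1, i.e. {-1, 0, 1}.
Σ|m_l| = l(l+1) = 2.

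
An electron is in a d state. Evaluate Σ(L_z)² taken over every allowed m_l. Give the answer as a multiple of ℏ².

Σ(L_z)² = 10 ℏ²

For a d orbital, l = 2.
The allowed m_l values are -2, -1, 0, 1, 2.
Σ m_l² = 2·(1 + 4) = 10.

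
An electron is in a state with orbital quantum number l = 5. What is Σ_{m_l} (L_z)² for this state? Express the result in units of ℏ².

The allowed m_l values are -5, -4, -3, -2, -1, 0, 1, 2, 3, 4, 5.
Σ m_l² = 2·(1 + 4 + 9 + 16 + 25) = 110.

Σ(L_z)² = 110 ℏ²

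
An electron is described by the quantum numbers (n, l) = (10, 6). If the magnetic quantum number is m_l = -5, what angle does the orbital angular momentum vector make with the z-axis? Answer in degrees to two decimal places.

|L| = ℏ√(l(l+1)) = √42 ℏ.
L_z = m_l ℏ = −5ℏ.
cos θ = L_z/|L| = -5/√42, so θ ≈ 140.49°.

θ ≈ 140.49°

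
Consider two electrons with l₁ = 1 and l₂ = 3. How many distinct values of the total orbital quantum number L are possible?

L runs from |1 − 3| = 2 to 1 + 3 = 4.
L ∈ {2, 3, 4}.
That is 3 values.

3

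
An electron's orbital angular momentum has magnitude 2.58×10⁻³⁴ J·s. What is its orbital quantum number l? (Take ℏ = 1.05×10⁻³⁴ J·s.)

l = 2

Dividing by ℏ: |L|/ℏ ≈ 2.457.
l(l+1) ≈ 2.457² ≈ 6.04, so l = 2.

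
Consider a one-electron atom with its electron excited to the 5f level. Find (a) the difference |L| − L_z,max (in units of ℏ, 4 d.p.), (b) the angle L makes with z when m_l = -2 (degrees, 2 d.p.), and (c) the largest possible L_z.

The 5f level has l = 3.
|L| − L_z,max = (2√3 − 3)ℏ ≈ 0.4641ℏ.
For m_l = -2: cos θ = -2/√12, θ ≈ 125.26°.
L_z,max = lℏ = 3ℏ.

|L|−L_z,max ≈ 0.4641ℏ; θ(m_l=-2) ≈ 125.26°; L_z,max = 3ℏ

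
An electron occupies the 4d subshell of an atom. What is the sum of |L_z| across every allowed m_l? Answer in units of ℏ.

Σ|L_z| = 6 ℏ

The 4d subshell has l = 2.
m_l runs from −2 to 2, i.e. {-2, -1, 0, 1, 2}.
Σ|m_l| = 2(1+2+…+2) = 6.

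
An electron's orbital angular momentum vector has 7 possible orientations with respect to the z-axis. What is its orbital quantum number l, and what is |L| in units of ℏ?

l = 3, |L| = 2√3 ℏ ≈ 3.464ℏ

7 = 2l + 1, so l = (7−1)/2 = 3.
|L| = ℏ√(l(l+1)) = ℏ√(3·4) = 2√3 ℏ.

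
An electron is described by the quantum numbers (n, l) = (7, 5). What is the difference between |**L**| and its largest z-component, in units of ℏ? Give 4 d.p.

|L| − L_z,max ≈ 0.4772ℏ

|L| = √30 ℏ ≈ 5.4772ℏ, while L_z,max = lℏ = 5ℏ.
The difference is (√30 − 5)ℏ ≈ 0.4772ℏ.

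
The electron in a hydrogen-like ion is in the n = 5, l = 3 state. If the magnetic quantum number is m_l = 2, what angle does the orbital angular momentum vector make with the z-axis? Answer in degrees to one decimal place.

θ ≈ 54.7°

|L| = √(l(l+1)) ℏ = 2√3 ℏ.
L_z = m_l ℏ = 2ℏ.
cos θ = L_z/|L| = 2/√12, so θ ≈ 54.7°.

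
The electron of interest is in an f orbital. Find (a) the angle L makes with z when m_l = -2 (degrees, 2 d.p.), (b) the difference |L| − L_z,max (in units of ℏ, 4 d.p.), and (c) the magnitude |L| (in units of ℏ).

An f state has l = 3.
For m_l = -2: cos θ = -2/√12, θ ≈ 125.26°.
|L| − L_z,max = (2√3 − 3)ℏ ≈ 0.4641ℏ.
|L| = ℏ√(3·4) = 2√3 ℏ ≈ 3.464ℏ.

θ(m_l=-2) ≈ 125.26°; |L|−L_z,max ≈ 0.4641ℏ; |L| = 2√3 ℏ ≈ 3.464ℏ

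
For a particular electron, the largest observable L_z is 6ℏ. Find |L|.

The maximum L_z equals lℏ, giving l = 6.
|L| = √(l(l+1)) ℏ = √42 ℏ.

|L| = √42 ℏ ≈ 6.481ℏ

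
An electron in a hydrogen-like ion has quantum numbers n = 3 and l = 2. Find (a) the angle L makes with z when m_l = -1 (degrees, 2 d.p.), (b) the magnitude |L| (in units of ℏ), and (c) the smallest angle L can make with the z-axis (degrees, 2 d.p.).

θ(m_l=-1) ≈ 114.09°; |L| = √6 ℏ ≈ 2.449ℏ; θ_min ≈ 35.26°

For m_l = -1: cos θ = -1/√6, θ ≈ 114.09°.
|L| = ℏ√(2·3) = √6 ℏ ≈ 2.449ℏ.
cos θ_min = 2/√6, so θ_min ≈ 35.26°.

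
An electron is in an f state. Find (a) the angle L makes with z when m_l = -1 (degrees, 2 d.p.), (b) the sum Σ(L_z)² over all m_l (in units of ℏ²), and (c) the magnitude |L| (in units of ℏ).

For an f orbital, l = 3.
For m_l = -1: cos θ = -1/√12, θ ≈ 106.78°.
Σ m_l² = 28, so Σ(L_z)² = 28 ℏ².
|L| = ℏ√(3·4) = 2√3 ℏ ≈ 3.464ℏ.

θ(m_l=-1) ≈ 106.78°; Σ(L_z)² = 28 ℏ²; |L| = 2√3 ℏ ≈ 3.464ℏ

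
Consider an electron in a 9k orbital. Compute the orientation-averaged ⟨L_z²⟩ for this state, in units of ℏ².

⟨L_z²⟩ = 18.67 ℏ²

For 9k, l = 7.
The allowed m_l values are -7, -6, -5, -4, -3, -2, -1, 0, 1, 2, 3, 4, 5, 6, 7.
⟨L_z²⟩ = ℏ²·(Σ m_l²)/(2l+1) = ℏ²·280/15 = 18.67ℏ².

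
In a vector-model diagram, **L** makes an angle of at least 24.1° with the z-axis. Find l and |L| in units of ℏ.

l = 5, |L| = √30 ℏ ≈ 5.477ℏ

At minimum angle, m_l = l, so cos θ = l/√(l(l+1)); cos²θ = l/(l+1) = 0.8333.
Thus l = 0.8333/(1 − 0.8333) ≈ 5.
Then |L| = ℏ√(5·6) = √30 ℏ.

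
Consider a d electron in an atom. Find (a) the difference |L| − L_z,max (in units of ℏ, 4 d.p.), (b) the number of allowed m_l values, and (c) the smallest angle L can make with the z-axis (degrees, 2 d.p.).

A d state has l = 2.
|L| − L_z,max = (√6 − 2)ℏ ≈ 0.4495ℏ.
There are 2l+1 = 5 values of m_l.
cos θ_min = 2/√6, so θ_min ≈ 35.26°.

|L|−L_z,max ≈ 0.4495ℏ; 5 values; θ_min ≈ 35.26°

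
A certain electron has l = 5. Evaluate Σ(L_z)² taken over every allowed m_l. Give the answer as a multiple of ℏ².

m_l ∈ {-5, -4, -3, -2, -1, 0, 1, 2, 3, 4, 5}.
Σ m_l² = 2·(1 + 4 + 9 + 16 + 25) = 110.

Σ(L_z)² = 110 ℏ²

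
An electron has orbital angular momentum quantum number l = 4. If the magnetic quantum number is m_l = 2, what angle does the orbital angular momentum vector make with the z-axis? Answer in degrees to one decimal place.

|L| = √(l(l+1)) ℏ = 2√5 ℏ.
L_z = m_l ℏ = 2ℏ.
cos θ = L_z/|L| = 2/√20, so θ ≈ 63.4°.

θ ≈ 63.4°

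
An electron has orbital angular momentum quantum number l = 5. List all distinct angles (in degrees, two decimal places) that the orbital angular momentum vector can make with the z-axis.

θ ∈ {24.09°, 43.09°, 56.79°, 68.58°, 79.48°, 90.00°, 100.52°, 111.42°, 123.21°, 136.91°, 155.91°}

|L| = ℏ√(l(l+1)) = √30 ℏ.
cos θ = m_l/√30 for each m_l ∈ {-5, -4, -3, -2, -1, 0, 1, 2, 3, 4, 5}.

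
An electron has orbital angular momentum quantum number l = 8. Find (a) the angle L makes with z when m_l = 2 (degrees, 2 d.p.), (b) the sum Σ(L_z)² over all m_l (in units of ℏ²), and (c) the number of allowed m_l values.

θ(m_l=2) ≈ 76.37°; Σ(L_z)² = 408 ℏ²; 17 values

For m_l = 2: cos θ = 2/√72, θ ≈ 76.37°.
Σ m_l² = 408, so Σ(L_z)² = 408 ℏ².
There are 2l+1 = 17 values of m_l.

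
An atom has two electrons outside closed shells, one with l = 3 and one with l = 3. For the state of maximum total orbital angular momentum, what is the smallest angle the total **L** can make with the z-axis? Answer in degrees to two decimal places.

By the triangle rule, |l₁ − l₂| ≤ L ≤ l₁ + l₂.
So L can be 0, 1, 2, 3, 4, 5, 6.
The maximum is L = 6, with |L_tot| = ℏ√(6·7) = √42 ℏ.
The minimum angle with z is arccos(6/√42) ≈ 22.21°.

θ_min ≈ 22.21°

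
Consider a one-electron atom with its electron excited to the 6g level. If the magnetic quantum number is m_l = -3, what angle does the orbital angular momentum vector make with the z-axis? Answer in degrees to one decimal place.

The 6g level has l = 4.
|L| = ℏ√(l(l+1)) = 2√5 ℏ.
L_z = m_l ℏ = −3ℏ.
cos θ = L_z/|L| = -3/√20, so θ ≈ 132.1°.

θ ≈ 132.1°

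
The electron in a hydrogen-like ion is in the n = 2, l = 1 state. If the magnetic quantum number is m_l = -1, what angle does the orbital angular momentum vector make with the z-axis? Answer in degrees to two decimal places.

|L| = √(l(l+1)) ℏ = √2 ℏ.
L_z = m_l ℏ = −1ℏ.
cos θ = L_z/|L| = -1/√2, so θ ≈ 135.00°.

θ ≈ 135.00°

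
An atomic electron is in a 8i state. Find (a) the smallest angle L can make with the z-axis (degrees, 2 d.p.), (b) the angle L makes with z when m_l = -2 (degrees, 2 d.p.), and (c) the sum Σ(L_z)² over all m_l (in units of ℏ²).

For 8i, l = 6.
cos θ_min = 6/√42, so θ_min ≈ 22.21°.
For m_l = -2: cos θ = -2/√42, θ ≈ 107.98°.
Σ m_l² = 182, so Σ(L_z)² = 182 ℏ².

θ_min ≈ 22.21°; θ(m_l=-2) ≈ 107.98°; Σ(L_z)² = 182 ℏ²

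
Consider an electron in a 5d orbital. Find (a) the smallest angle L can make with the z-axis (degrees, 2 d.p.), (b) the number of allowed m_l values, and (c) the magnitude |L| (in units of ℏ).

The 5d subshell has l = 2.
cos θ_min = 2/√6, so θ_min ≈ 35.26°.
There are 2l+1 = 5 values of m_l.
|L| = ℏ√(2·3) = √6 ℏ ≈ 2.449ℏ.

θ_min ≈ 35.26°; 5 values; |L| = √6 ℏ ≈ 2.449ℏ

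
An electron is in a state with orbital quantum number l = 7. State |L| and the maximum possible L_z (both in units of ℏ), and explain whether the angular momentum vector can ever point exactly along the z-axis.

|L| = 2√14 ℏ ≈ 7.4833ℏ, while L_z,max = lℏ = 7ℏ.
Since |L| > L_z,max, the vector can never point exactly along z; the closest it comes is θ_min = arccos(7/√56) ≈ 20.7°.

No: L_z,max = 7ℏ < |L| = 2√14 ℏ ≈ 7.483ℏ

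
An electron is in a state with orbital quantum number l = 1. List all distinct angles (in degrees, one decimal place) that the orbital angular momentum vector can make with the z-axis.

θ ∈ {45.0°, 90.0°, 135.0°}

|L|² = l(l+1)ℏ² = 2ℏ², so |L| = √2 ℏ.
cos θ = m_l/√2 for each m_l ∈ {-1, 0, 1}.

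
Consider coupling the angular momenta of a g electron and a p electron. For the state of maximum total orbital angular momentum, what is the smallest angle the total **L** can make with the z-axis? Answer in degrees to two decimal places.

By the triangle rule, |l₁ − l₂| ≤ L ≤ l₁ + l₂.
Allowed values: L = 3, 4, 5.
The maximum is L = 5, with |L_tot| = ℏ√(5·6) = √30 ℏ.
The minimum angle with z is arccos(5/√30) ≈ 24.09°.

θ_min ≈ 24.09°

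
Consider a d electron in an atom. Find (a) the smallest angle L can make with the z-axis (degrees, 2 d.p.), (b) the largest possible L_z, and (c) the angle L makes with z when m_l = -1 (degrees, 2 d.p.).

For a d orbital, l = 2.
cos θ_min = 2/√6, so θ_min ≈ 35.26°.
L_z,max = lℏ = 2ℏ.
For m_l = -1: cos θ = -1/√6, θ ≈ 114.09°.

θ_min ≈ 35.26°; L_z,max = 2ℏ; θ(m_l=-1) ≈ 114.09°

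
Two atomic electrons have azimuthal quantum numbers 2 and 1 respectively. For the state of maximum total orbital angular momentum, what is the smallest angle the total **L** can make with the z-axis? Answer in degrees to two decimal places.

The total orbital quantum number L ranges from |l₁ − l₂| to l₁ + l₂ in integer steps.
So L can be 1, 2, 3.
The maximum is L = 3, with |L_tot| = ℏ√(3·4) = 2√3 ℏ.
The minimum angle with z is arccos(3/√12) ≈ 30.00°.

θ_min ≈ 30.00°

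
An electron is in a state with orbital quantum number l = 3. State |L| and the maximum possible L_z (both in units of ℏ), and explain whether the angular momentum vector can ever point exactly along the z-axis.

No: L_z,max = 3ℏ < |L| = 2√3 ℏ ≈ 3.464ℏ

|L| = 2√3 ℏ ≈ 3.4641ℏ, while L_z,max = lℏ = 3ℏ.
Since |L| > L_z,max, the vector can never point exactly along z; the closest it comes is θ_min = arccos(3/√12) ≈ 30.0°.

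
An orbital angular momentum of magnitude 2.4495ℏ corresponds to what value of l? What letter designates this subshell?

Since |L|² = l(l+1)ℏ², l(l+1) = 6.
l² + l − 6 = 0 ⇒ l = 2.

l = 2 (d orbital)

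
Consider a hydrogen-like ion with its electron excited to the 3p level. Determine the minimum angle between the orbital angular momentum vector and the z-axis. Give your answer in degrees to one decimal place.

The 3p level has l = 1.
|L|² = l(l+1)ℏ² = 2ℏ², so |L| = √2 ℏ.
The smallest angle corresponds to the largest L_z, i.e. m_l = l = 1, giving L_z = 1ℏ.
cos θ_min = 1/√2, so θ_min ≈ 45.0°.

θ_min ≈ 45.0°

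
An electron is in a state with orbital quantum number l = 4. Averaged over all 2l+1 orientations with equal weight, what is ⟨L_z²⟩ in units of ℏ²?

⟨L_z²⟩ = 6.667 ℏ²

m_l ∈ {-4, -3, -2, -1, 0, 1, 2, 3, 4}.
Average of L_z² over 9 states: 60/9 ℏ² = 6.667 ℏ².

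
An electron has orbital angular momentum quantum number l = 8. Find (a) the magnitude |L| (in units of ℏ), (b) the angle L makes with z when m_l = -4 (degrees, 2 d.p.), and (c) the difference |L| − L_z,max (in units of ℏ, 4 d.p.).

|L| = 6√2 ℏ ≈ 8.485ℏ; θ(m_l=-4) ≈ 118.13°; |L|−L_z,max ≈ 0.4853ℏ

|L| = ℏ√(8·9) = 6√2 ℏ ≈ 8.485ℏ.
For m_l = -4: cos θ = -4/√72, θ ≈ 118.13°.
|L| − L_z,max = (6√2 − 8)ℏ ≈ 0.4853ℏ.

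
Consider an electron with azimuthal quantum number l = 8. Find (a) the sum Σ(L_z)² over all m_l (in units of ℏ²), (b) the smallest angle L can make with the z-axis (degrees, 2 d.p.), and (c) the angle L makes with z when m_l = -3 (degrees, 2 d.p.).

Σ m_l² = 408, so Σ(L_z)² = 408 ℏ².
cos θ_min = 8/√72, so θ_min ≈ 19.47°.
For m_l = -3: cos θ = -3/√72, θ ≈ 110.70°.

Σ(L_z)² = 408 ℏ²; θ_min ≈ 19.47°; θ(m_l=-3) ≈ 110.70°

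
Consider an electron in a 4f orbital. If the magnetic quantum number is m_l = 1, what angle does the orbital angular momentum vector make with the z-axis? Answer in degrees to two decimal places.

The 4f subshell has l = 3.
|L|² = l(l+1)ℏ² = 12ℏ², so |L| = 2√3 ℏ.
L_z = m_l ℏ = 1ℏ.
cos θ = L_z/|L| = 1/√12, so θ ≈ 73.22°.

θ ≈ 73.22°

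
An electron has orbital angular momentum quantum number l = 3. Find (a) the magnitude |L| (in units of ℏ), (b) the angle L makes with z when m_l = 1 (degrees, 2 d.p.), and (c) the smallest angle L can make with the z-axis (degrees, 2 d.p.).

|L| = ℏ√(3·4) = 2√3 ℏ ≈ 3.464ℏ.
For m_l = 1: cos θ = 1/√12, θ ≈ 73.22°.
cos θ_min = 3/√12, so θ_min ≈ 30.00°.

|L| = 2√3 ℏ ≈ 3.464ℏ; θ(m_l=1) ≈ 73.22°; θ_min ≈ 30.00°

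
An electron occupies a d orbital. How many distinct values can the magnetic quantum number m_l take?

5

The letter d corresponds to l = 2.
The number of m_l values is 2l + 1 = 2·2 + 1 = 5.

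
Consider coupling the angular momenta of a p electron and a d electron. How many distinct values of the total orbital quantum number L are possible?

By the triangle rule, |l₁ − l₂| ≤ L ≤ l₁ + l₂.
L ∈ {1, 2, 3}.
That is 3 values.

3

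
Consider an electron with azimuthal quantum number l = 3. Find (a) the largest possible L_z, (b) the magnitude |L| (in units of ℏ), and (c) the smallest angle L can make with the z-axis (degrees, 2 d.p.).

L_z,max = lℏ = 3ℏ.
|L| = ℏ√(3·4) = 2√3 ℏ ≈ 3.464ℏ.
cos θ_min = 3/√12, so θ_min ≈ 30.00°.

L_z,max = 3ℏ; |L| = 2√3 ℏ ≈ 3.464ℏ; θ_min ≈ 30.00°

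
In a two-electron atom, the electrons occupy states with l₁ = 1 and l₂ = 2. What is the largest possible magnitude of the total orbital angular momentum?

|L_tot|_max = 2√3 ℏ ≈ 3.464ℏ

Angular momentum addition gives L = |l₁ − l₂|, …, l₁ + l₂.
L ∈ {1, 2, 3}.
The largest magnitude corresponds to L = 3: |L_tot| = ℏ√(3·4) = 2√3 ℏ.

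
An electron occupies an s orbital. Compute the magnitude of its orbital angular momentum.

An s state has l = 0.
|L| = ℏ√(l(l+1)) = ℏ√0 = 0

|L| = 0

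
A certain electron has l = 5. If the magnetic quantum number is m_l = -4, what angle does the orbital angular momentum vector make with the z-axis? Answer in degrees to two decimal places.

|L|² = l(l+1)ℏ² = 30ℏ², so |L| = √30 ℏ.
L_z = m_l ℏ = −4ℏ.
cos θ = L_z/|L| = -4/√30, so θ ≈ 136.91°.

θ ≈ 136.91°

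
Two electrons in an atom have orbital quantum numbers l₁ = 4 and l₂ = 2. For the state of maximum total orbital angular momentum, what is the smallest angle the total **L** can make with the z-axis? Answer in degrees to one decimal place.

Angular momentum addition gives L = |l₁ − l₂|, …, l₁ + l₂.
So L can be 2, 3, 4, 5, 6.
The maximum is L = 6, with |L_tot| = ℏ√(6·7) = √42 ℏ.
The minimum angle with z is arccos(6/√42) ≈ 22.2°.

θ_min ≈ 22.2°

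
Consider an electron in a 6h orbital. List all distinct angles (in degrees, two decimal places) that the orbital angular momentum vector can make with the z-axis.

The 6h subshell has l = 5.
|L| = ℏ√(l(l+1)) = √30 ℏ.
cos θ = m_l/√30 for each m_l ∈ {-5, -4, -3, -2, -1, 0, 1, 2, 3, 4, 5}.

θ ∈ {24.09°, 43.09°, 56.79°, 68.58°, 79.48°, 90.00°, 100.52°, 111.42°, 123.21°, 136.91°, 155.91°}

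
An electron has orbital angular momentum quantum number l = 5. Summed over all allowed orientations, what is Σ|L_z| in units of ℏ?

Σ|L_z| = 30 ℏ

m_l ∈ {-5, -4, -3, -2, -1, 0, 1, 2, 3, 4, 5}.
Σ|m_l| = l(l+1) = 30.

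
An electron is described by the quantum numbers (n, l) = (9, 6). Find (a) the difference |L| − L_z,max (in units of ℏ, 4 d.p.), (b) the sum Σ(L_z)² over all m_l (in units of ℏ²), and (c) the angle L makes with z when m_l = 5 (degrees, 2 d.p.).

|L| − L_z,max = (√42 − 6)ℏ ≈ 0.4807ℏ.
Σ m_l² = 182, so Σ(L_z)² = 182 ℏ².
For m_l = 5: cos θ = 5/√42, θ ≈ 39.51°.

|L|−L_z,max ≈ 0.4807ℏ; Σ(L_z)² = 182 ℏ²; θ(m_l=5) ≈ 39.51°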